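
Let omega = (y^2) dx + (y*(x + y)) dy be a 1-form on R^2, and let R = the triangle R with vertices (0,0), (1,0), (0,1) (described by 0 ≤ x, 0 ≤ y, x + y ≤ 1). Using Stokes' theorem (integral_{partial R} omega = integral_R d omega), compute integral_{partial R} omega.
integral_(partial R) omega = -1/6

Stokes: integral_partial_R omega = integral_R d omega with d omega = (∂Q/∂x - ∂P/∂y) dx ∧ dy.
  ∂Q/∂x = y
  ∂P/∂y = 2*y
  integrand = ∂Q/∂x - ∂P/∂y = -y.
Integrating over R: integral_0^1 integral_0^{1-x} (-y) dy dx = -1/6.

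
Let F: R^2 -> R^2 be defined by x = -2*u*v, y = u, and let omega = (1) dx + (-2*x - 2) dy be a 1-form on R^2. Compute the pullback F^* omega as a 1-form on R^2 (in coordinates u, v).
F^* omega = (4*u*v - 2*v - 2) du + (-2*u) dv

Using F^*(f dg) = (f ∘ F) d(g ∘ F), substitute each coordinate x_i by F_i(u, v) in f_i, and replace dx_i by d F_i = (∂F_i/∂u) du + (∂F_i/∂v) dv.
  For the x component: f_1(F) = 1; d F_1 = (-2*v) du + (-2*u) dv
  For the y component: f_2(F) = 4*u*v - 2; d F_2 = (1) du + (0) dv
Combining and collecting du, dv coefficients:
  coeff of du: 4*u*v - 2*v - 2
  coeff of dv: -2*u
F^* omega = (4*u*v - 2*v - 2) du + (-2*u) dv.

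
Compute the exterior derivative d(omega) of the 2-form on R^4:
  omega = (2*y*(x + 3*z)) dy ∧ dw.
d(omega) = (2*y) dx ∧ dy ∧ dw + (-6*y) dy ∧ dz ∧ dw

For a 2-form omega = sum_{i<j} g_{ij} dx_i ∧ dx_j, the exterior derivative is
  d(omega) = sum_{i<j} d(g_{ij}) ∧ dx_i ∧ dx_j = sum_{i<j, k} (∂g_{ij}/∂x_k) dx_k ∧ dx_i ∧ dx_j.
Expand each term, using dx_k ∧ dx_i ∧ dx_j = sgn(permutation) dx_{(a)} ∧ dx_{(b)} ∧ dx_{(c)} with (a < b < c) sorted:
  d(2*y*(x + 3*z)) includes (∂/∂x)(2*y*(x + 3*z)) dx = (2*y) dx, which multiplied by dy ∧ dw gives (2*y) dx ∧ dy ∧ dw
  d(2*y*(x + 3*z)) includes (∂/∂z)(2*y*(x + 3*z)) dz = (6*y) dz, which multiplied by dy ∧ dw gives (-6*y) dy ∧ dz ∧ dw
Collecting like 3-forms: d(omega) = (2*y) dx ∧ dy ∧ dw + (-6*y) dy ∧ dz ∧ dw.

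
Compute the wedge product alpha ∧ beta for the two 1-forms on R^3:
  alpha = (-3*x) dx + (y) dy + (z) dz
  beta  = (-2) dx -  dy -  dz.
alpha ∧ beta = (3*x + 2*y) dx ∧ dy + (3*x + 2*z) dx ∧ dz + (-y + z) dy ∧ dz

Distribute the wedge, using dx_i ∧ dx_j = -dx_j ∧ dx_i and dx_i ∧ dx_i = 0. For each pair (i, j) with i < j, the coefficient of dx_i ∧ dx_j in alpha ∧ beta is (alpha_i * beta_j - alpha_j * beta_i). Collecting: alpha ∧ beta = (3*x + 2*y) dx ∧ dy + (3*x + 2*z) dx ∧ dz + (-y + z) dy ∧ dz.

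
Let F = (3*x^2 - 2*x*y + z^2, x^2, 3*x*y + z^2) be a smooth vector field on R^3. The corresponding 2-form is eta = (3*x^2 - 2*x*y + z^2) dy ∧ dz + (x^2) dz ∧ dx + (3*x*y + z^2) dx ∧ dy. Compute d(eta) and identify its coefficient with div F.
d(eta) = (6*x - 2*y + 2*z) dx ∧ dy ∧ dz; div F = 6*x - 2*y + 2*z

For a 2-form in R^3 of the form above, applying d gives a 3-form with coefficient ∂P/∂x + ∂Q/∂y + ∂R/∂z:
  ∂P/∂x = 6*x - 2*y
  ∂Q/∂y = 0
  ∂R/∂z = 2*z
Sum = 6*x - 2*y + 2*z, which is exactly div F.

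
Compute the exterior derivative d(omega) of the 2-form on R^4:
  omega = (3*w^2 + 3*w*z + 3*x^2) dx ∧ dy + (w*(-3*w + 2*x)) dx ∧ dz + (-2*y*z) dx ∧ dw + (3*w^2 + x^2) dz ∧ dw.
d(omega) = (3*w) dx ∧ dy ∧ dz + (6*w + 5*z) dx ∧ dy ∧ dw + (-6*w + 4*x + 2*y) dx ∧ dz ∧ dw

For a 2-form omega = sum_{i<j} g_{ij} dx_i ∧ dx_j, the exterior derivative is
  d(omega) = sum_{i<j} d(g_{ij}) ∧ dx_i ∧ dx_j = sum_{i<j, k} (∂g_{ij}/∂x_k) dx_k ∧ dx_i ∧ dx_j.
Expand each term, using dx_k ∧ dx_i ∧ dx_j = sgn(permutation) dx_{(a)} ∧ dx_{(b)} ∧ dx_{(c)} with (a < b < c) sorted:
  d(3*w^2 + 3*w*z + 3*x^2) includes (∂/∂z)(3*w^2 + 3*w*z + 3*x^2) dz = (3*w) dz, which multiplied by dx ∧ dy gives (3*w) dx ∧ dy ∧ dz
  d(3*w^2 + 3*w*z + 3*x^2) includes (∂/∂w)(3*w^2 + 3*w*z + 3*x^2) dw = (6*w + 3*z) dw, which multiplied by dx ∧ dy gives (6*w + 3*z) dx ∧ dy ∧ dw
  d(w*(-3*w + 2*x)) includes (∂/∂w)(w*(-3*w + 2*x)) dw = (-6*w + 2*x) dw, which multiplied by dx ∧ dz gives (-6*w + 2*x) dx ∧ dz ∧ dw
  d(-2*y*z) includes (∂/∂y)(-2*y*z) dy = (-2*z) dy, which multiplied by dx ∧ dw gives (2*z) dx ∧ dy ∧ dw
  d(-2*y*z) includes (∂/∂z)(-2*y*z) dz = (-2*y) dz, which multiplied by dx ∧ dw gives (2*y) dx ∧ dz ∧ dw
  d(3*w^2 + x^2) includes (∂/∂x)(3*w^2 + x^2) dx = (2*x) dx, which multiplied by dz ∧ dw gives (2*x) dx ∧ dz ∧ dw
Collecting like 3-forms: d(omega) = (3*w) dx ∧ dy ∧ dz + (6*w + 5*z) dx ∧ dy ∧ dw + (-6*w + 4*x + 2*y) dx ∧ dz ∧ dw.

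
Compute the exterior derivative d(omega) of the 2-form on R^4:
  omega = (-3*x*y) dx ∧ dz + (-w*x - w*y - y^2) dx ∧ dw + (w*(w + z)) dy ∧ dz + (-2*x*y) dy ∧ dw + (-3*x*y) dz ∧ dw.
d(omega) = (3*x) dx ∧ dy ∧ dz + (w) dx ∧ dy ∧ dw + (2*w - 3*x + z) dy ∧ dz ∧ dw + (-3*y) dx ∧ dz ∧ dw

For a 2-form omega = sum_{i<j} g_{ij} dx_i ∧ dx_j, the exterior derivative is
  d(omega) = sum_{i<j} d(g_{ij}) ∧ dx_i ∧ dx_j = sum_{i<j, k} (∂g_{ij}/∂x_k) dx_k ∧ dx_i ∧ dx_j.
Expand each term, using dx_k ∧ dx_i ∧ dx_j = sgn(permutation) dx_{(a)} ∧ dx_{(b)} ∧ dx_{(c)} with (a < b < c) sorted:
  d(-3*x*y) includes (∂/∂y)(-3*x*y) dy = (-3*x) dy, which multiplied by dx ∧ dz gives (3*x) dx ∧ dy ∧ dz
  d(-w*x - w*y - y^2) includes (∂/∂y)(-w*x - w*y - y^2) dy = (-w - 2*y) dy, which multiplied by dx ∧ dw gives (w + 2*y) dx ∧ dy ∧ dw
  d(w*(w + z)) includes (∂/∂w)(w*(w + z)) dw = (2*w + z) dw, which multiplied by dy ∧ dz gives (2*w + z) dy ∧ dz ∧ dw
  d(-2*x*y) includes (∂/∂x)(-2*x*y) dx = (-2*y) dx, which multiplied by dy ∧ dw gives (-2*y) dx ∧ dy ∧ dw
  d(-3*x*y) includes (∂/∂x)(-3*x*y) dx = (-3*y) dx, which multiplied by dz ∧ dw gives (-3*y) dx ∧ dz ∧ dw
  d(-3*x*y) includes (∂/∂y)(-3*x*y) dy = (-3*x) dy, which multiplied by dz ∧ dw gives (-3*x) dy ∧ dz ∧ dw
Collecting like 3-forms: d(omega) = (3*x) dx ∧ dy ∧ dz + (w) dx ∧ dy ∧ dw + (2*w - 3*x + z) dy ∧ dz ∧ dw + (-3*y) dx ∧ dz ∧ dw.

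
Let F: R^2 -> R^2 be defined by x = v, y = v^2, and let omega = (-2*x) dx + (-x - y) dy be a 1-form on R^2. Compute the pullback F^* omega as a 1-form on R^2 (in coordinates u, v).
F^* omega = (2*v*(-v^2 - v - 1)) dv

Using F^*(f dg) = (f ∘ F) d(g ∘ F), substitute each coordinate x_i by F_i(u, v) in f_i, and replace dx_i by d F_i = (∂F_i/∂u) du + (∂F_i/∂v) dv.
  For the x component: f_1(F) = -2*v; d F_1 = (0) du + (1) dv
  For the y component: f_2(F) = v*(-v - 1); d F_2 = (0) du + (2*v) dv
Combining and collecting du, dv coefficients:
  coeff of du: 0
  coeff of dv: 2*v*(-v^2 - v - 1)
F^* omega = (2*v*(-v^2 - v - 1)) dv.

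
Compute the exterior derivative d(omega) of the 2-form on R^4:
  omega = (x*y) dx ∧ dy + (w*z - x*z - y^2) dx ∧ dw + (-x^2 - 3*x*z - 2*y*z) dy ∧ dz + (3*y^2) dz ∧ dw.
d(omega) = (2*y) dx ∧ dy ∧ dw + (-w + x) dx ∧ dz ∧ dw + (-2*x - 3*z) dx ∧ dy ∧ dz + (6*y) dy ∧ dz ∧ dw

For a 2-form omega = sum_{i<j} g_{ij} dx_i ∧ dx_j, the exterior derivative is
  d(omega) = sum_{i<j} d(g_{ij}) ∧ dx_i ∧ dx_j = sum_{i<j, k} (∂g_{ij}/∂x_k) dx_k ∧ dx_i ∧ dx_j.
Expand each term, using dx_k ∧ dx_i ∧ dx_j = sgn(permutation) dx_{(a)} ∧ dx_{(b)} ∧ dx_{(c)} with (a < b < c) sorted:
  d(w*z - x*z - y^2) includes (∂/∂y)(w*z - x*z - y^2) dy = (-2*y) dy, which multiplied by dx ∧ dw gives (2*y) dx ∧ dy ∧ dw
  d(w*z - x*z - y^2) includes (∂/∂z)(w*z - x*z - y^2) dz = (w - x) dz, which multiplied by dx ∧ dw gives (-w + x) dx ∧ dz ∧ dw
  d(-x^2 - 3*x*z - 2*y*z) includes (∂/∂x)(-x^2 - 3*x*z - 2*y*z) dx = (-2*x - 3*z) dx, which multiplied by dy ∧ dz gives (-2*x - 3*z) dx ∧ dy ∧ dz
  d(3*y^2) includes (∂/∂y)(3*y^2) dy = (6*y) dy, which multiplied by dz ∧ dw gives (6*y) dy ∧ dz ∧ dw
Collecting like 3-forms: d(omega) = (2*y) dx ∧ dy ∧ dw + (-w + x) dx ∧ dz ∧ dw + (-2*x - 3*z) dx ∧ dy ∧ dz + (6*y) dy ∧ dz ∧ dw.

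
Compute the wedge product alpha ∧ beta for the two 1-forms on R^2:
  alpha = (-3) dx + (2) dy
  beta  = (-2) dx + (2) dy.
alpha ∧ beta = (-2) dx ∧ dy

Distribute the wedge, using dx_i ∧ dx_j = -dx_j ∧ dx_i and dx_i ∧ dx_i = 0. For each pair (i, j) with i < j, the coefficient of dx_i ∧ dx_j in alpha ∧ beta is (alpha_i * beta_j - alpha_j * beta_i). Collecting: alpha ∧ beta = (-2) dx ∧ dy.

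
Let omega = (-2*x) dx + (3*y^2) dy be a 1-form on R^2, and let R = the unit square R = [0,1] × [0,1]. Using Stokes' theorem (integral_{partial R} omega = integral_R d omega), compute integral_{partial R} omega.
integral_(partial R) omega = 0

Stokes: integral_partial_R omega = integral_R d omega with d omega = (∂Q/∂x - ∂P/∂y) dx ∧ dy.
  ∂Q/∂x = 0
  ∂P/∂y = 0
  integrand = ∂Q/∂x - ∂P/∂y = 0.
Integrating over R: integral_0^1 integral_0^1 (0) dx dy = 0.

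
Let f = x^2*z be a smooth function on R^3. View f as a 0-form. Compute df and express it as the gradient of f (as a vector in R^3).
df = (2*x*z) dx + (0) dy + (x^2) dz; grad f = (2*x*z, 0, x^2)

For a 0-form f, d f = (∂f/∂x) dx + (∂f/∂y) dy + (∂f/∂z) dz. The components of the vector representation are exactly the entries of grad f in Cartesian coordinates:
  ∂f/∂x = 2*x*z
  ∂f/∂y = 0
  ∂f/∂z = x^2.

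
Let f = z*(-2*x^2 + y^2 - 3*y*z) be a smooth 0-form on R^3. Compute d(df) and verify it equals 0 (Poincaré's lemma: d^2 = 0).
d(df) = 0

Step 1: df = sum_i (∂f/∂x_i) dx_i = (-4*x*z) dx + (z*(2*y - 3*z)) dy + (-2*x^2 + y^2 - 6*y*z) dz.
Step 2: Apply d again. Using the 1-form formula, the coefficient of dx ∧ dy in d(df) is ∂^2 f/∂x ∂y - ∂^2 f/∂y ∂x = (0) - (0) = 0 (equality of mixed partials for smooth f).
Similarly for dx ∧ dz and dy ∧ dz — all coefficients vanish. So d(df) = 0.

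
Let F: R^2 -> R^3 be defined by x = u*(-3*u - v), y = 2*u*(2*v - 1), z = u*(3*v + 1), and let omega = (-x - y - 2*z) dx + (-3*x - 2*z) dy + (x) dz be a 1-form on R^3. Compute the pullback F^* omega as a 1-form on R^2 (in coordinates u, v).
F^* omega = (u*(-18*u^2 + 78*u*v - 21*u - 6*v^2 - 3*v + 4)) du + (u^2*(24*u - 6*v - 8)) dv

Using F^*(f dg) = (f ∘ F) d(g ∘ F), substitute each coordinate x_i by F_i(u, v) in f_i, and replace dx_i by d F_i = (∂F_i/∂u) du + (∂F_i/∂v) dv.
  For the x component: f_1(F) = 3*u*(u - 3*v); d F_1 = (-6*u - v) du + (-u) dv
  For the y component: f_2(F) = u*(9*u - 3*v - 2); d F_2 = (4*v - 2) du + (4*u) dv
  For the z component: f_3(F) = u*(-3*u - v); d F_3 = (3*v + 1) du + (3*u) dv
Combining and collecting du, dv coefficients:
  coeff of du: u*(-18*u^2 + 78*u*v - 21*u - 6*v^2 - 3*v + 4)
  coeff of dv: u^2*(24*u - 6*v - 8)
F^* omega = (u*(-18*u^2 + 78*u*v - 21*u - 6*v^2 - 3*v + 4)) du + (u^2*(24*u - 6*v - 8)) dv.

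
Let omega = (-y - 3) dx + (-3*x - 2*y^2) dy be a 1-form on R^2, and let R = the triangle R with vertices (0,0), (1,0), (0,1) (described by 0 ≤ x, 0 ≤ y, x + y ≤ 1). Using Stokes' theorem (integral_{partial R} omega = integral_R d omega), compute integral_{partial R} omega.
integral_(partial R) omega = -1

Stokes: integral_partial_R omega = integral_R d omega with d omega = (∂Q/∂x - ∂P/∂y) dx ∧ dy.
  ∂Q/∂x = -3
  ∂P/∂y = -1
  integrand = ∂Q/∂x - ∂P/∂y = -2.
Integrating over R: integral_0^1 integral_0^{1-x} (-2) dy dx = -1.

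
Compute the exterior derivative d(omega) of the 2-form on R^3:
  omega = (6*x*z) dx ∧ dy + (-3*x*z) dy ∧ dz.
d(omega) = (6*x - 3*z) dx ∧ dy ∧ dz

For a 2-form omega = sum_{i<j} g_{ij} dx_i ∧ dx_j, the exterior derivative is
  d(omega) = sum_{i<j} d(g_{ij}) ∧ dx_i ∧ dx_j = sum_{i<j, k} (∂g_{ij}/∂x_k) dx_k ∧ dx_i ∧ dx_j.
Expand each term, using dx_k ∧ dx_i ∧ dx_j = sgn(permutation) dx_{(a)} ∧ dx_{(b)} ∧ dx_{(c)} with (a < b < c) sorted:
  d(6*x*z) includes (∂/∂z)(6*x*z) dz = (6*x) dz, which multiplied by dx ∧ dy gives (6*x) dx ∧ dy ∧ dz
  d(-3*x*z) includes (∂/∂x)(-3*x*z) dx = (-3*z) dx, which multiplied by dy ∧ dz gives (-3*z) dx ∧ dy ∧ dz
Collecting like 3-forms: d(omega) = (6*x - 3*z) dx ∧ dy ∧ dz.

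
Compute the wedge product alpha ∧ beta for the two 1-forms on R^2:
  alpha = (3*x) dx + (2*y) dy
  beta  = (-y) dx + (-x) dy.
alpha ∧ beta = (-3*x^2 + 2*y^2) dx ∧ dy

Distribute the wedge, using dx_i ∧ dx_j = -dx_j ∧ dx_i and dx_i ∧ dx_i = 0. For each pair (i, j) with i < j, the coefficient of dx_i ∧ dx_j in alpha ∧ beta is (alpha_i * beta_j - alpha_j * beta_i). Collecting: alpha ∧ beta = (-3*x^2 + 2*y^2) dx ∧ dy.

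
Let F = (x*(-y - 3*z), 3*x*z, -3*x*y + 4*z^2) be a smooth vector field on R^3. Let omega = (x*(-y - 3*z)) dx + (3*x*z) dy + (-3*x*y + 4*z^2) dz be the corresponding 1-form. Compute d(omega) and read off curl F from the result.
d(omega) = (-6*x) dy ∧ dz + (-3*x + 3*y) dz ∧ dx + (x + 3*z) dx ∧ dy; curl F = (-6*x, -3*x + 3*y, x + 3*z)

d omega = sum_{i<j} (∂f_j/∂x_i - ∂f_i/∂x_j) dx_i ∧ dx_j. Under the identification (dy ∧ dz, dz ∧ dx, dx ∧ dy) ↔ (e_x, e_y, e_z), the coefficients are exactly the components of curl F. Compute:
  ∂R/∂y - ∂Q/∂z = (-3*x) - (3*x) = -6*x
  ∂P/∂z - ∂R/∂x = (-3*x) - (-3*y) = -3*x + 3*y
  ∂Q/∂x - ∂P/∂y = (3*z) - (-x) = x + 3*z.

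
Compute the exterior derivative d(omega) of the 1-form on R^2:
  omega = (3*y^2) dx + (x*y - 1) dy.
d(omega) = (-5*y) dx ∧ dy

For a 1-form omega = sum_i f_i dx_i, the exterior derivative is
  d(omega) = sum_{i < j} (∂f_j/∂x_i - ∂f_i/∂x_j) dx_i ∧ dx_j.
  coefficient of dx ∧ dy: ∂f_2/∂x - ∂f_1/∂y = ∂(x*y - 1)/∂x - ∂(3*y^2)/∂y = -5*y
Assembling: d(omega) = (-5*y) dx ∧ dy.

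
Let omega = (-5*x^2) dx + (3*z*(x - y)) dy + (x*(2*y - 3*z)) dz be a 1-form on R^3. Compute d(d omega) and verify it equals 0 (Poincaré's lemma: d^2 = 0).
d(d omega) = 0

Step 1: d omega = sum_{i<j} (∂f_j/∂x_i - ∂f_i/∂x_j) dx_i ∧ dx_j:
  coeff of dx ∧ dy: 3*z
  coeff of dx ∧ dz: 2*y - 3*z
  coeff of dy ∧ dz: -x + 3*y
Step 2: Apply d again to each 2-form coefficient. The only possible 3-form in R^3 is dx ∧ dy ∧ dz, with coefficient
  ∂(coeff of dy∧dz)/∂x - ∂(coeff of dx∧dz)/∂y + ∂(coeff of dx∧dy)/∂z
  = ∂/∂x (-x + 3*y) - ∂/∂y (2*y - 3*z) + ∂/∂z (3*z).
Each of these terms simplifies to sums of mixed partials that cancel in pairs. The result is 0 (by equality of mixed partials for smooth functions — Schwarz / Clairaut).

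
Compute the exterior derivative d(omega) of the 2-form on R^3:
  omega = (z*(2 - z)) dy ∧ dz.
d(omega) = 0

For a 2-form omega = sum_{i<j} g_{ij} dx_i ∧ dx_j, the exterior derivative is
  d(omega) = sum_{i<j} d(g_{ij}) ∧ dx_i ∧ dx_j = sum_{i<j, k} (∂g_{ij}/∂x_k) dx_k ∧ dx_i ∧ dx_j.
Expand each term, using dx_k ∧ dx_i ∧ dx_j = sgn(permutation) dx_{(a)} ∧ dx_{(b)} ∧ dx_{(c)} with (a < b < c) sorted:

Collecting like 3-forms: d(omega) = 0.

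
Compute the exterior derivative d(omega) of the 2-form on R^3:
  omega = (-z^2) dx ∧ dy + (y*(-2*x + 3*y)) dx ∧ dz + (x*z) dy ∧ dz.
d(omega) = (2*x - 6*y - z) dx ∧ dy ∧ dz

For a 2-form omega = sum_{i<j} g_{ij} dx_i ∧ dx_j, the exterior derivative is
  d(omega) = sum_{i<j} d(g_{ij}) ∧ dx_i ∧ dx_j = sum_{i<j, k} (∂g_{ij}/∂x_k) dx_k ∧ dx_i ∧ dx_j.
Expand each term, using dx_k ∧ dx_i ∧ dx_j = sgn(permutation) dx_{(a)} ∧ dx_{(b)} ∧ dx_{(c)} with (a < b < c) sorted:
  d(-z^2) includes (∂/∂z)(-z^2) dz = (-2*z) dz, which multiplied by dx ∧ dy gives (-2*z) dx ∧ dy ∧ dz
  d(y*(-2*x + 3*y)) includes (∂/∂y)(y*(-2*x + 3*y)) dy = (-2*x + 6*y) dy, which multiplied by dx ∧ dz gives (2*x - 6*y) dx ∧ dy ∧ dz
  d(x*z) includes (∂/∂x)(x*z) dx = (z) dx, which multiplied by dy ∧ dz gives (z) dx ∧ dy ∧ dz
Collecting like 3-forms: d(omega) = (2*x - 6*y - z) dx ∧ dy ∧ dz.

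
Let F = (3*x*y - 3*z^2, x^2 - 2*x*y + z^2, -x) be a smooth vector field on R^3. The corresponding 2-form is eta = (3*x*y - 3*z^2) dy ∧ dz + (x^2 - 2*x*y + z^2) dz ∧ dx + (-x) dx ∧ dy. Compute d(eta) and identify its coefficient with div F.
d(eta) = (-2*x + 3*y) dx ∧ dy ∧ dz; div F = -2*x + 3*y

For a 2-form in R^3 of the form above, applying d gives a 3-form with coefficient ∂P/∂x + ∂Q/∂y + ∂R/∂z:
  ∂P/∂x = 3*y
  ∂Q/∂y = -2*x
  ∂R/∂z = 0
Sum = -2*x + 3*y, which is exactly div F.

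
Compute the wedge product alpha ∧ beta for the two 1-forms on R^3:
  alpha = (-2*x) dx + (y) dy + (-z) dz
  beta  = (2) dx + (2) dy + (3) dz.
alpha ∧ beta = (-4*x - 2*y) dx ∧ dy + (-6*x + 2*z) dx ∧ dz + (3*y + 2*z) dy ∧ dz

Distribute the wedge, using dx_i ∧ dx_j = -dx_j ∧ dx_i and dx_i ∧ dx_i = 0. For each pair (i, j) with i < j, the coefficient of dx_i ∧ dx_j in alpha ∧ beta is (alpha_i * beta_j - alpha_j * beta_i). Collecting: alpha ∧ beta = (-4*x - 2*y) dx ∧ dy + (-6*x + 2*z) dx ∧ dz + (3*y + 2*z) dy ∧ dz.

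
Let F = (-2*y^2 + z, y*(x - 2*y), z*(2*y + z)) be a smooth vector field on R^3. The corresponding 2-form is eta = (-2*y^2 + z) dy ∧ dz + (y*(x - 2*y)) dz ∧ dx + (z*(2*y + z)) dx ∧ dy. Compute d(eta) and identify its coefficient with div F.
d(eta) = (x - 2*y + 2*z) dx ∧ dy ∧ dz; div F = x - 2*y + 2*z

For a 2-form in R^3 of the form above, applying d gives a 3-form with coefficient ∂P/∂x + ∂Q/∂y + ∂R/∂z:
  ∂P/∂x = 0
  ∂Q/∂y = x - 4*y
  ∂R/∂z = 2*y + 2*z
Sum = x - 2*y + 2*z, which is exactly div F.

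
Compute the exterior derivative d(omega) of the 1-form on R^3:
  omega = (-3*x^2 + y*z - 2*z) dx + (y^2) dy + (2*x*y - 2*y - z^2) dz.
d(omega) = (-z) dx ∧ dy + (y + 2) dx ∧ dz + (2*x - 2) dy ∧ dz

For a 1-form omega = sum_i f_i dx_i, the exterior derivative is
  d(omega) = sum_{i < j} (∂f_j/∂x_i - ∂f_i/∂x_j) dx_i ∧ dx_j.
  coefficient of dx ∧ dy: ∂f_2/∂x - ∂f_1/∂y = ∂(y^2)/∂x - ∂(-3*x^2 + y*z - 2*z)/∂y = -z
  coefficient of dx ∧ dz: ∂f_3/∂x - ∂f_1/∂z = ∂(2*x*y - 2*y - z^2)/∂x - ∂(-3*x^2 + y*z - 2*z)/∂z = y + 2
  coefficient of dy ∧ dz: ∂f_3/∂y - ∂f_2/∂z = ∂(2*x*y - 2*y - z^2)/∂y - ∂(y^2)/∂z = 2*x - 2
Assembling: d(omega) = (-z) dx ∧ dy + (y + 2) dx ∧ dz + (2*x - 2) dy ∧ dz.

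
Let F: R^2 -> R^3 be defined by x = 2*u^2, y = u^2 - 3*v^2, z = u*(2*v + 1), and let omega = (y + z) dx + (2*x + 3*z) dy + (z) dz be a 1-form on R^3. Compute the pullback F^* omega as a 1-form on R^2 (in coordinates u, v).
F^* omega = (u*(12*u^2 + 20*u*v + 10*u - 8*v^2 + 4*v + 1)) du + (2*u*(-10*u*v + u - 18*v^2 - 9*v)) dv

Using F^*(f dg) = (f ∘ F) d(g ∘ F), substitute each coordinate x_i by F_i(u, v) in f_i, and replace dx_i by d F_i = (∂F_i/∂u) du + (∂F_i/∂v) dv.
  For the x component: f_1(F) = u^2 + 2*u*v + u - 3*v^2; d F_1 = (4*u) du + (0) dv
  For the y component: f_2(F) = u*(4*u + 6*v + 3); d F_2 = (2*u) du + (-6*v) dv
  For the z component: f_3(F) = u*(2*v + 1); d F_3 = (2*v + 1) du + (2*u) dv
Combining and collecting du, dv coefficients:
  coeff of du: u*(12*u^2 + 20*u*v + 10*u - 8*v^2 + 4*v + 1)
  coeff of dv: 2*u*(-10*u*v + u - 18*v^2 - 9*v)
F^* omega = (u*(12*u^2 + 20*u*v + 10*u - 8*v^2 + 4*v + 1)) du + (2*u*(-10*u*v + u - 18*v^2 - 9*v)) dv.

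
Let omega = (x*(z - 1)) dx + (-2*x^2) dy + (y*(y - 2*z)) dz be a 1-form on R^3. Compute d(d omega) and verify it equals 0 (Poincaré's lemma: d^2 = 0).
d(d omega) = 0

Step 1: d omega = sum_{i<j} (∂f_j/∂x_i - ∂f_i/∂x_j) dx_i ∧ dx_j:
  coeff of dx ∧ dy: -4*x
  coeff of dx ∧ dz: -x
  coeff of dy ∧ dz: 2*y - 2*z
Step 2: Apply d again to each 2-form coefficient. The only possible 3-form in R^3 is dx ∧ dy ∧ dz, with coefficient
  ∂(coeff of dy∧dz)/∂x - ∂(coeff of dx∧dz)/∂y + ∂(coeff of dx∧dy)/∂z
  = ∂/∂x (2*y - 2*z) - ∂/∂y (-x) + ∂/∂z (-4*x).
Each of these terms simplifies to sums of mixed partials that cancel in pairs. The result is 0 (by equality of mixed partials for smooth functions — Schwarz / Clairaut).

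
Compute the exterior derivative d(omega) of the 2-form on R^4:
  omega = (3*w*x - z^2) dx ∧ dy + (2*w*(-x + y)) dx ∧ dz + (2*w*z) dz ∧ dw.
d(omega) = (-2*w - 2*z) dx ∧ dy ∧ dz + (3*x) dx ∧ dy ∧ dw + (-2*x + 2*y) dx ∧ dz ∧ dw

For a 2-form omega = sum_{i<j} g_{ij} dx_i ∧ dx_j, the exterior derivative is
  d(omega) = sum_{i<j} d(g_{ij}) ∧ dx_i ∧ dx_j = sum_{i<j, k} (∂g_{ij}/∂x_k) dx_k ∧ dx_i ∧ dx_j.
Expand each term, using dx_k ∧ dx_i ∧ dx_j = sgn(permutation) dx_{(a)} ∧ dx_{(b)} ∧ dx_{(c)} with (a < b < c) sorted:
  d(3*w*x - z^2) includes (∂/∂z)(3*w*x - z^2) dz = (-2*z) dz, which multiplied by dx ∧ dy gives (-2*z) dx ∧ dy ∧ dz
  d(3*w*x - z^2) includes (∂/∂w)(3*w*x - z^2) dw = (3*x) dw, which multiplied by dx ∧ dy gives (3*x) dx ∧ dy ∧ dw
  d(2*w*(-x + y)) includes (∂/∂y)(2*w*(-x + y)) dy = (2*w) dy, which multiplied by dx ∧ dz gives (-2*w) dx ∧ dy ∧ dz
  d(2*w*(-x + y)) includes (∂/∂w)(2*w*(-x + y)) dw = (-2*x + 2*y) dw, which multiplied by dx ∧ dz gives (-2*x + 2*y) dx ∧ dz ∧ dw
Collecting like 3-forms: d(omega) = (-2*w - 2*z) dx ∧ dy ∧ dz + (3*x) dx ∧ dy ∧ dw + (-2*x + 2*y) dx ∧ dz ∧ dw.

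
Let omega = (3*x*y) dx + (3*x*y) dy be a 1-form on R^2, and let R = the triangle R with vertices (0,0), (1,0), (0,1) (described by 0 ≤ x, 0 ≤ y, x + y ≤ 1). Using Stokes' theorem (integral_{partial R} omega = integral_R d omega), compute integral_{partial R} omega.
integral_(partial R) omega = 0

Stokes: integral_partial_R omega = integral_R d omega with d omega = (∂Q/∂x - ∂P/∂y) dx ∧ dy.
  ∂Q/∂x = 3*y
  ∂P/∂y = 3*x
  integrand = ∂Q/∂x - ∂P/∂y = -3*x + 3*y.
Integrating over R: integral_0^1 integral_0^{1-x} (-3*x + 3*y) dy dx = 0.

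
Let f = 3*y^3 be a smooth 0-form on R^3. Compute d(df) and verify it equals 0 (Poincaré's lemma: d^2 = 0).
d(df) = 0

Step 1: df = sum_i (∂f/∂x_i) dx_i = (0) dx + (9*y^2) dy + (0) dz.
Step 2: Apply d again. Using the 1-form formula, the coefficient of dx ∧ dy in d(df) is ∂^2 f/∂x ∂y - ∂^2 f/∂y ∂x = (0) - (0) = 0 (equality of mixed partials for smooth f).
Similarly for dx ∧ dz and dy ∧ dz — all coefficients vanish. So d(df) = 0.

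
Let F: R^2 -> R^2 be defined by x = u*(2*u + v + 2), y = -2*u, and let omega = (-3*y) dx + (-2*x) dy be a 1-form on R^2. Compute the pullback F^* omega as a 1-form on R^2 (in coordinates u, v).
F^* omega = (2*u*(16*u + 5*v + 10)) du + (6*u^2) dv

Using F^*(f dg) = (f ∘ F) d(g ∘ F), substitute each coordinate x_i by F_i(u, v) in f_i, and replace dx_i by d F_i = (∂F_i/∂u) du + (∂F_i/∂v) dv.
  For the x component: f_1(F) = 6*u; d F_1 = (4*u + v + 2) du + (u) dv
  For the y component: f_2(F) = 2*u*(-2*u - v - 2); d F_2 = (-2) du + (0) dv
Combining and collecting du, dv coefficients:
  coeff of du: 2*u*(16*u + 5*v + 10)
  coeff of dv: 6*u^2
F^* omega = (2*u*(16*u + 5*v + 10)) du + (6*u^2) dv.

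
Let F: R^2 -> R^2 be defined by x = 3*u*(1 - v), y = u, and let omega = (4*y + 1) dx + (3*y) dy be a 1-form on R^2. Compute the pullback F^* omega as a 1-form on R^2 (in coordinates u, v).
F^* omega = (-12*u*v + 15*u - 3*v + 3) du + (3*u*(-4*u - 1)) dv

Using F^*(f dg) = (f ∘ F) d(g ∘ F), substitute each coordinate x_i by F_i(u, v) in f_i, and replace dx_i by d F_i = (∂F_i/∂u) du + (∂F_i/∂v) dv.
  For the x component: f_1(F) = 4*u + 1; d F_1 = (3 - 3*v) du + (-3*u) dv
  For the y component: f_2(F) = 3*u; d F_2 = (1) du + (0) dv
Combining and collecting du, dv coefficients:
  coeff of du: -12*u*v + 15*u - 3*v + 3
  coeff of dv: 3*u*(-4*u - 1)
F^* omega = (-12*u*v + 15*u - 3*v + 3) du + (3*u*(-4*u - 1)) dv.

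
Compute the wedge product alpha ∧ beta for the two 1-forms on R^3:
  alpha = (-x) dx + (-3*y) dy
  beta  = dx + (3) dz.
alpha ∧ beta = (-3*x) dx ∧ dz + (3*y) dx ∧ dy + (-9*y) dy ∧ dz

Distribute the wedge, using dx_i ∧ dx_j = -dx_j ∧ dx_i and dx_i ∧ dx_i = 0. For each pair (i, j) with i < j, the coefficient of dx_i ∧ dx_j in alpha ∧ beta is (alpha_i * beta_j - alpha_j * beta_i). Collecting: alpha ∧ beta = (-3*x) dx ∧ dz + (3*y) dx ∧ dy + (-9*y) dy ∧ dz.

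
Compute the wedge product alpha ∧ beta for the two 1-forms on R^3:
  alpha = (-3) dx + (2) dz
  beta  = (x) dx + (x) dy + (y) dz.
alpha ∧ beta = (-3*x) dx ∧ dy + (-2*x - 3*y) dx ∧ dz + (-2*x) dy ∧ dz

Distribute the wedge, using dx_i ∧ dx_j = -dx_j ∧ dx_i and dx_i ∧ dx_i = 0. For each pair (i, j) with i < j, the coefficient of dx_i ∧ dx_j in alpha ∧ beta is (alpha_i * beta_j - alpha_j * beta_i). Collecting: alpha ∧ beta = (-3*x) dx ∧ dy + (-2*x - 3*y) dx ∧ dz + (-2*x) dy ∧ dz.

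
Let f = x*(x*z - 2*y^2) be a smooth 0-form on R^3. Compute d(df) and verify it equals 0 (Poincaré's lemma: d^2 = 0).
d(df) = 0

Step 1: df = sum_i (∂f/∂x_i) dx_i = (2*x*z - 2*y^2) dx + (-4*x*y) dy + (x^2) dz.
Step 2: Apply d again. Using the 1-form formula, the coefficient of dx ∧ dy in d(df) is ∂^2 f/∂x ∂y - ∂^2 f/∂y ∂x = (-4*y) - (-4*y) = 0 (equality of mixed partials for smooth f).
Similarly for dx ∧ dz and dy ∧ dz — all coefficients vanish. So d(df) = 0.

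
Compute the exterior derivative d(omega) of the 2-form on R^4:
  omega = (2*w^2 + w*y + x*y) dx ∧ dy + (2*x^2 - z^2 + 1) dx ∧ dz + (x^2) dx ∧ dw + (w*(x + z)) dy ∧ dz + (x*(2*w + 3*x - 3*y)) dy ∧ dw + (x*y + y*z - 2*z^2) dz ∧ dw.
d(omega) = (6*w + 6*x - 2*y) dx ∧ dy ∧ dw + (w) dx ∧ dy ∧ dz + (2*x + 2*z) dy ∧ dz ∧ dw + (y) dx ∧ dz ∧ dw

For a 2-form omega = sum_{i<j} g_{ij} dx_i ∧ dx_j, the exterior derivative is
  d(omega) = sum_{i<j} d(g_{ij}) ∧ dx_i ∧ dx_j = sum_{i<j, k} (∂g_{ij}/∂x_k) dx_k ∧ dx_i ∧ dx_j.
Expand each term, using dx_k ∧ dx_i ∧ dx_j = sgn(permutation) dx_{(a)} ∧ dx_{(b)} ∧ dx_{(c)} with (a < b < c) sorted:
  d(2*w^2 + w*y + x*y) includes (∂/∂w)(2*w^2 + w*y + x*y) dw = (4*w + y) dw, which multiplied by dx ∧ dy gives (4*w + y) dx ∧ dy ∧ dw
  d(w*(x + z)) includes (∂/∂x)(w*(x + z)) dx = (w) dx, which multiplied by dy ∧ dz gives (w) dx ∧ dy ∧ dz
  d(w*(x + z)) includes (∂/∂w)(w*(x + z)) dw = (x + z) dw, which multiplied by dy ∧ dz gives (x + z) dy ∧ dz ∧ dw
  d(x*(2*w + 3*x - 3*y)) includes (∂/∂x)(x*(2*w + 3*x - 3*y)) dx = (2*w + 6*x - 3*y) dx, which multiplied by dy ∧ dw gives (2*w + 6*x - 3*y) dx ∧ dy ∧ dw
  d(x*y + y*z - 2*z^2) includes (∂/∂x)(x*y + y*z - 2*z^2) dx = (y) dx, which multiplied by dz ∧ dw gives (y) dx ∧ dz ∧ dw
  d(x*y + y*z - 2*z^2) includes (∂/∂y)(x*y + y*z - 2*z^2) dy = (x + z) dy, which multiplied by dz ∧ dw gives (x + z) dy ∧ dz ∧ dw
Collecting like 3-forms: d(omega) = (6*w + 6*x - 2*y) dx ∧ dy ∧ dw + (w) dx ∧ dy ∧ dz + (2*x + 2*z) dy ∧ dz ∧ dw + (y) dx ∧ dz ∧ dw.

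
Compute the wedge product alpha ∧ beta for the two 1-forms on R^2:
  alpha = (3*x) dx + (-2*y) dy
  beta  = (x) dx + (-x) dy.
alpha ∧ beta = (x*(-3*x + 2*y)) dx ∧ dy

Distribute the wedge, using dx_i ∧ dx_j = -dx_j ∧ dx_i and dx_i ∧ dx_i = 0. For each pair (i, j) with i < j, the coefficient of dx_i ∧ dx_j in alpha ∧ beta is (alpha_i * beta_j - alpha_j * beta_i). Collecting: alpha ∧ beta = (x*(-3*x + 2*y)) dx ∧ dy.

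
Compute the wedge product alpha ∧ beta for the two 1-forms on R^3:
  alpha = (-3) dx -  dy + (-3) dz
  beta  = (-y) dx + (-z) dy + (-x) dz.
alpha ∧ beta = (-y + 3*z) dx ∧ dy + (3*x - 3*y) dx ∧ dz + (x - 3*z) dy ∧ dz

Distribute the wedge, using dx_i ∧ dx_j = -dx_j ∧ dx_i and dx_i ∧ dx_i = 0. For each pair (i, j) with i < j, the coefficient of dx_i ∧ dx_j in alpha ∧ beta is (alpha_i * beta_j - alpha_j * beta_i). Collecting: alpha ∧ beta = (-y + 3*z) dx ∧ dy + (3*x - 3*y) dx ∧ dz + (x - 3*z) dy ∧ dz.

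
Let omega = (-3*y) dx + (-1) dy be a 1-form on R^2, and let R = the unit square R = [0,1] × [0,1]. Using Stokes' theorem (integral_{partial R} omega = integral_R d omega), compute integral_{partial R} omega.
integral_(partial R) omega = 3

Stokes: integral_partial_R omega = integral_R d omega with d omega = (∂Q/∂x - ∂P/∂y) dx ∧ dy.
  ∂Q/∂x = 0
  ∂P/∂y = -3
  integrand = ∂Q/∂x - ∂P/∂y = 3.
Integrating over R: integral_0^1 integral_0^1 (3) dx dy = 3.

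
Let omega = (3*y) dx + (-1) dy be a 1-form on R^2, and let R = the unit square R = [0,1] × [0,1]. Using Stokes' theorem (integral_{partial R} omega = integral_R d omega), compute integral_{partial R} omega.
integral_(partial R) omega = -3

Stokes: integral_partial_R omega = integral_R d omega with d omega = (∂Q/∂x - ∂P/∂y) dx ∧ dy.
  ∂Q/∂x = 0
  ∂P/∂y = 3
  integrand = ∂Q/∂x - ∂P/∂y = -3.
Integrating over R: integral_0^1 integral_0^1 (-3) dx dy = -3.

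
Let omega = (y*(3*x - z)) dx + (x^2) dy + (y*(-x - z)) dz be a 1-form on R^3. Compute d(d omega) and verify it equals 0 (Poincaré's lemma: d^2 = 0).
d(d omega) = 0

Step 1: d omega = sum_{i<j} (∂f_j/∂x_i - ∂f_i/∂x_j) dx_i ∧ dx_j:
  coeff of dx ∧ dy: -x + z
  coeff of dx ∧ dz: 0
  coeff of dy ∧ dz: -x - z
Step 2: Apply d again to each 2-form coefficient. The only possible 3-form in R^3 is dx ∧ dy ∧ dz, with coefficient
  ∂(coeff of dy∧dz)/∂x - ∂(coeff of dx∧dz)/∂y + ∂(coeff of dx∧dy)/∂z
  = ∂/∂x (-x - z) - ∂/∂y (0) + ∂/∂z (-x + z).
Each of these terms simplifies to sums of mixed partials that cancel in pairs. The result is 0 (by equality of mixed partials for smooth functions — Schwarz / Clairaut).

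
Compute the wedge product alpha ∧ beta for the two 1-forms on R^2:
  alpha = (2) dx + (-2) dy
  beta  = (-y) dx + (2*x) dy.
alpha ∧ beta = (4*x - 2*y) dx ∧ dy

Distribute the wedge, using dx_i ∧ dx_j = -dx_j ∧ dx_i and dx_i ∧ dx_i = 0. For each pair (i, j) with i < j, the coefficient of dx_i ∧ dx_j in alpha ∧ beta is (alpha_i * beta_j - alpha_j * beta_i). Collecting: alpha ∧ beta = (4*x - 2*y) dx ∧ dy.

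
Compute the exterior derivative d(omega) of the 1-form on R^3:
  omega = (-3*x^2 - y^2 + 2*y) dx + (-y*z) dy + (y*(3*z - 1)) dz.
d(omega) = (2*y - 2) dx ∧ dy + (y + 3*z - 1) dy ∧ dz

For a 1-form omega = sum_i f_i dx_i, the exterior derivative is
  d(omega) = sum_{i < j} (∂f_j/∂x_i - ∂f_i/∂x_j) dx_i ∧ dx_j.
  coefficient of dx ∧ dy: ∂f_2/∂x - ∂f_1/∂y = ∂(-y*z)/∂x - ∂(-3*x^2 - y^2 + 2*y)/∂y = 2*y - 2
  coefficient of dy ∧ dz: ∂f_3/∂y - ∂f_2/∂z = ∂(y*(3*z - 1))/∂y - ∂(-y*z)/∂z = y + 3*z - 1
Assembling: d(omega) = (2*y - 2) dx ∧ dy + (y + 3*z - 1) dy ∧ dz.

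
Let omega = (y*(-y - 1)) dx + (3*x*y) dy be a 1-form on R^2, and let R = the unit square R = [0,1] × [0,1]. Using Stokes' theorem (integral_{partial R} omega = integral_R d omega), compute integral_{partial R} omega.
integral_(partial R) omega = 7/2

Stokes: integral_partial_R omega = integral_R d omega with d omega = (∂Q/∂x - ∂P/∂y) dx ∧ dy.
  ∂Q/∂x = 3*y
  ∂P/∂y = -2*y - 1
  integrand = ∂Q/∂x - ∂P/∂y = 5*y + 1.
Integrating over R: integral_0^1 integral_0^1 (5*y + 1) dx dy = 7/2.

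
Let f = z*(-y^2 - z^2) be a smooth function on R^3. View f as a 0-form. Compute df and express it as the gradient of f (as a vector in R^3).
df = (0) dx + (-2*y*z) dy + (-y^2 - 3*z^2) dz; grad f = (0, -2*y*z, -y^2 - 3*z^2)

For a 0-form f, d f = (∂f/∂x) dx + (∂f/∂y) dy + (∂f/∂z) dz. The components of the vector representation are exactly the entries of grad f in Cartesian coordinates:
  ∂f/∂x = 0
  ∂f/∂y = -2*y*z
  ∂f/∂z = -y^2 - 3*z^2.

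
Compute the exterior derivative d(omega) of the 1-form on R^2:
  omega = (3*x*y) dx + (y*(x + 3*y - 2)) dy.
d(omega) = (-3*x + y) dx ∧ dy

For a 1-form omega = sum_i f_i dx_i, the exterior derivative is
  d(omega) = sum_{i < j} (∂f_j/∂x_i - ∂f_i/∂x_j) dx_i ∧ dx_j.
  coefficient of dx ∧ dy: ∂f_2/∂x - ∂f_1/∂y = ∂(y*(x + 3*y - 2))/∂x - ∂(3*x*y)/∂y = -3*x + y
Assembling: d(omega) = (-3*x + y) dx ∧ dy.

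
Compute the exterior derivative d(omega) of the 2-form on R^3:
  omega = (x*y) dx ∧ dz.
d(omega) = (-x) dx ∧ dy ∧ dz

For a 2-form omega = sum_{i<j} g_{ij} dx_i ∧ dx_j, the exterior derivative is
  d(omega) = sum_{i<j} d(g_{ij}) ∧ dx_i ∧ dx_j = sum_{i<j, k} (∂g_{ij}/∂x_k) dx_k ∧ dx_i ∧ dx_j.
Expand each term, using dx_k ∧ dx_i ∧ dx_j = sgn(permutation) dx_{(a)} ∧ dx_{(b)} ∧ dx_{(c)} with (a < b < c) sorted:
  d(x*y) includes (∂/∂y)(x*y) dy = (x) dy, which multiplied by dx ∧ dz gives (-x) dx ∧ dy ∧ dz
Collecting like 3-forms: d(omega) = (-x) dx ∧ dy ∧ dz.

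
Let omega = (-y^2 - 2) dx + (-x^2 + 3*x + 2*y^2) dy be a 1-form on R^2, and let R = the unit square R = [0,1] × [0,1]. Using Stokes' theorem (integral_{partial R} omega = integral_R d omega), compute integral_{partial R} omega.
integral_(partial R) omega = 3

Stokes: integral_partial_R omega = integral_R d omega with d omega = (∂Q/∂x - ∂P/∂y) dx ∧ dy.
  ∂Q/∂x = 3 - 2*x
  ∂P/∂y = -2*y
  integrand = ∂Q/∂x - ∂P/∂y = -2*x + 2*y + 3.
Integrating over R: integral_0^1 integral_0^1 (-2*x + 2*y + 3) dx dy = 3.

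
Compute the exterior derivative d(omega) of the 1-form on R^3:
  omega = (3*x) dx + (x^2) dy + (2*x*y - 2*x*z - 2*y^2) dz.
d(omega) = (2*x) dx ∧ dy + (2*y - 2*z) dx ∧ dz + (2*x - 4*y) dy ∧ dz

For a 1-form omega = sum_i f_i dx_i, the exterior derivative is
  d(omega) = sum_{i < j} (∂f_j/∂x_i - ∂f_i/∂x_j) dx_i ∧ dx_j.
  coefficient of dx ∧ dy: ∂f_2/∂x - ∂f_1/∂y = ∂(x^2)/∂x - ∂(3*x)/∂y = 2*x
  coefficient of dx ∧ dz: ∂f_3/∂x - ∂f_1/∂z = ∂(2*x*y - 2*x*z - 2*y^2)/∂x - ∂(3*x)/∂z = 2*y - 2*z
  coefficient of dy ∧ dz: ∂f_3/∂y - ∂f_2/∂z = ∂(2*x*y - 2*x*z - 2*y^2)/∂y - ∂(x^2)/∂z = 2*x - 4*y
Assembling: d(omega) = (2*x) dx ∧ dy + (2*y - 2*z) dx ∧ dz + (2*x - 4*y) dy ∧ dz.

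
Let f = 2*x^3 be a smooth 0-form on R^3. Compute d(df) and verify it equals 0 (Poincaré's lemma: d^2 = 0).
d(df) = 0

Step 1: df = sum_i (∂f/∂x_i) dx_i = (6*x^2) dx + (0) dy + (0) dz.
Step 2: Apply d again. Using the 1-form formula, the coefficient of dx ∧ dy in d(df) is ∂^2 f/∂x ∂y - ∂^2 f/∂y ∂x = (0) - (0) = 0 (equality of mixed partials for smooth f).
Similarly for dx ∧ dz and dy ∧ dz — all coefficients vanish. So d(df) = 0.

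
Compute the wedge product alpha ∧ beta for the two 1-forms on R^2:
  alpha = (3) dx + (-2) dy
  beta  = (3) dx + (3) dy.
alpha ∧ beta = (15) dx ∧ dy

Distribute the wedge, using dx_i ∧ dx_j = -dx_j ∧ dx_i and dx_i ∧ dx_i = 0. For each pair (i, j) with i < j, the coefficient of dx_i ∧ dx_j in alpha ∧ beta is (alpha_i * beta_j - alpha_j * beta_i). Collecting: alpha ∧ beta = (15) dx ∧ dy.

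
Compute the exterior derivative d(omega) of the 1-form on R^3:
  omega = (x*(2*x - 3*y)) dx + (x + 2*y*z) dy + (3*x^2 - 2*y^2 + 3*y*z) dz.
d(omega) = (3*x + 1) dx ∧ dy + (6*x) dx ∧ dz + (-6*y + 3*z) dy ∧ dz

For a 1-form omega = sum_i f_i dx_i, the exterior derivative is
  d(omega) = sum_{i < j} (∂f_j/∂x_i - ∂f_i/∂x_j) dx_i ∧ dx_j.
  coefficient of dx ∧ dy: ∂f_2/∂x - ∂f_1/∂y = ∂(x + 2*y*z)/∂x - ∂(x*(2*x - 3*y))/∂y = 3*x + 1
  coefficient of dx ∧ dz: ∂f_3/∂x - ∂f_1/∂z = ∂(3*x^2 - 2*y^2 + 3*y*z)/∂x - ∂(x*(2*x - 3*y))/∂z = 6*x
  coefficient of dy ∧ dz: ∂f_3/∂y - ∂f_2/∂z = ∂(3*x^2 - 2*y^2 + 3*y*z)/∂y - ∂(x + 2*y*z)/∂z = -6*y + 3*z
Assembling: d(omega) = (3*x + 1) dx ∧ dy + (6*x) dx ∧ dz + (-6*y + 3*z) dy ∧ dz.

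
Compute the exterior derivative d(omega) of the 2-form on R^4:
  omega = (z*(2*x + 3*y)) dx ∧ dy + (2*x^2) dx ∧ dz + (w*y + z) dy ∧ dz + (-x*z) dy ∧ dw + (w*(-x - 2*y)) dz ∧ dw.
d(omega) = (2*x + 3*y) dx ∧ dy ∧ dz + (-2*w + x + y) dy ∧ dz ∧ dw + (-z) dx ∧ dy ∧ dw + (-w) dx ∧ dz ∧ dw

For a 2-form omega = sum_{i<j} g_{ij} dx_i ∧ dx_j, the exterior derivative is
  d(omega) = sum_{i<j} d(g_{ij}) ∧ dx_i ∧ dx_j = sum_{i<j, k} (∂g_{ij}/∂x_k) dx_k ∧ dx_i ∧ dx_j.
Expand each term, using dx_k ∧ dx_i ∧ dx_j = sgn(permutation) dx_{(a)} ∧ dx_{(b)} ∧ dx_{(c)} with (a < b < c) sorted:
  d(z*(2*x + 3*y)) includes (∂/∂z)(z*(2*x + 3*y)) dz = (2*x + 3*y) dz, which multiplied by dx ∧ dy gives (2*x + 3*y) dx ∧ dy ∧ dz
  d(w*y + z) includes (∂/∂w)(w*y + z) dw = (y) dw, which multiplied by dy ∧ dz gives (y) dy ∧ dz ∧ dw
  d(-x*z) includes (∂/∂x)(-x*z) dx = (-z) dx, which multiplied by dy ∧ dw gives (-z) dx ∧ dy ∧ dw
  d(-x*z) includes (∂/∂z)(-x*z) dz = (-x) dz, which multiplied by dy ∧ dw gives (x) dy ∧ dz ∧ dw
  d(w*(-x - 2*y)) includes (∂/∂x)(w*(-x - 2*y)) dx = (-w) dx, which multiplied by dz ∧ dw gives (-w) dx ∧ dz ∧ dw
  d(w*(-x - 2*y)) includes (∂/∂y)(w*(-x - 2*y)) dy = (-2*w) dy, which multiplied by dz ∧ dw gives (-2*w) dy ∧ dz ∧ dw
Collecting like 3-forms: d(omega) = (2*x + 3*y) dx ∧ dy ∧ dz + (-2*w + x + y) dy ∧ dz ∧ dw + (-z) dx ∧ dy ∧ dw + (-w) dx ∧ dz ∧ dw.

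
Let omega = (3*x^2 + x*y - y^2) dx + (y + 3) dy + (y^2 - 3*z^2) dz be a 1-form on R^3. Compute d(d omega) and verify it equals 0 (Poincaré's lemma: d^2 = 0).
d(d omega) = 0

Step 1: d omega = sum_{i<j} (∂f_j/∂x_i - ∂f_i/∂x_j) dx_i ∧ dx_j:
  coeff of dx ∧ dy: -x + 2*y
  coeff of dx ∧ dz: 0
  coeff of dy ∧ dz: 2*y
Step 2: Apply d again to each 2-form coefficient. The only possible 3-form in R^3 is dx ∧ dy ∧ dz, with coefficient
  ∂(coeff of dy∧dz)/∂x - ∂(coeff of dx∧dz)/∂y + ∂(coeff of dx∧dy)/∂z
  = ∂/∂x (2*y) - ∂/∂y (0) + ∂/∂z (-x + 2*y).
Each of these terms simplifies to sums of mixed partials that cancel in pairs. The result is 0 (by equality of mixed partials for smooth functions — Schwarz / Clairaut).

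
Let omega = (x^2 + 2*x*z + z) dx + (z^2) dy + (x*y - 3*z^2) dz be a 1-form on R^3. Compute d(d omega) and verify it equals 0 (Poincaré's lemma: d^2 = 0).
d(d omega) = 0

Step 1: d omega = sum_{i<j} (∂f_j/∂x_i - ∂f_i/∂x_j) dx_i ∧ dx_j:
  coeff of dx ∧ dy: 0
  coeff of dx ∧ dz: -2*x + y - 1
  coeff of dy ∧ dz: x - 2*z
Step 2: Apply d again to each 2-form coefficient. The only possible 3-form in R^3 is dx ∧ dy ∧ dz, with coefficient
  ∂(coeff of dy∧dz)/∂x - ∂(coeff of dx∧dz)/∂y + ∂(coeff of dx∧dy)/∂z
  = ∂/∂x (x - 2*z) - ∂/∂y (-2*x + y - 1) + ∂/∂z (0).
Each of these terms simplifies to sums of mixed partials that cancel in pairs. The result is 0 (by equality of mixed partials for smooth functions — Schwarz / Clairaut).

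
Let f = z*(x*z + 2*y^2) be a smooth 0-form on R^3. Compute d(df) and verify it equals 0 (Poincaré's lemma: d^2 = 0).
d(df) = 0

Step 1: df = sum_i (∂f/∂x_i) dx_i = (z^2) dx + (4*y*z) dy + (2*x*z + 2*y^2) dz.
Step 2: Apply d again. Using the 1-form formula, the coefficient of dx ∧ dy in d(df) is ∂^2 f/∂x ∂y - ∂^2 f/∂y ∂x = (0) - (0) = 0 (equality of mixed partials for smooth f).
Similarly for dx ∧ dz and dy ∧ dz — all coefficients vanish. So d(df) = 0.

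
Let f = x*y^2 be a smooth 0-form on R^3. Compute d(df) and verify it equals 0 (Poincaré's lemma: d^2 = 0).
d(df) = 0

Step 1: df = sum_i (∂f/∂x_i) dx_i = (y^2) dx + (2*x*y) dy + (0) dz.
Step 2: Apply d again. Using the 1-form formula, the coefficient of dx ∧ dy in d(df) is ∂^2 f/∂x ∂y - ∂^2 f/∂y ∂x = (2*y) - (2*y) = 0 (equality of mixed partials for smooth f).
Similarly for dx ∧ dz and dy ∧ dz — all coefficients vanish. So d(df) = 0.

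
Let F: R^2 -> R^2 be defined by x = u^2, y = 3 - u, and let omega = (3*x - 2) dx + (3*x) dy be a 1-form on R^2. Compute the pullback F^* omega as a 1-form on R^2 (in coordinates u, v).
F^* omega = (u*(6*u^2 - 3*u - 4)) du

Using F^*(f dg) = (f ∘ F) d(g ∘ F), substitute each coordinate x_i by F_i(u, v) in f_i, and replace dx_i by d F_i = (∂F_i/∂u) du + (∂F_i/∂v) dv.
  For the x component: f_1(F) = 3*u^2 - 2; d F_1 = (2*u) du + (0) dv
  For the y component: f_2(F) = 3*u^2; d F_2 = (-1) du + (0) dv
Combining and collecting du, dv coefficients:
  coeff of du: u*(6*u^2 - 3*u - 4)
  coeff of dv: 0
F^* omega = (u*(6*u^2 - 3*u - 4)) du.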